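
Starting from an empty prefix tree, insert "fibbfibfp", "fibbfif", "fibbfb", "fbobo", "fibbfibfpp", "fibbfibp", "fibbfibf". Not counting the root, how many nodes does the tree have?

17

Count nodes per top-level branch (shared prefixes stored once):
  'f'-branch (fbobo, fibbfb, fibbfibf, fibbfibfp, fibbfibfpp, fibbfibp, fibbfif): 17 nodes
Sum: 17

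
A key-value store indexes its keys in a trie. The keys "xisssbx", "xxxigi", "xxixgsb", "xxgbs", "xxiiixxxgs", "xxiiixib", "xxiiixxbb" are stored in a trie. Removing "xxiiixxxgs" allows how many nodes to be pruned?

3

Walk "xxiiixxxgs" from the leaf back toward the root, removing each node that no remaining word uses.
The suffix "xgs" (3 nodes) is used only by "xxiiixxxgs"; the node for "xxiiixx" still has the child "b", so pruning stops there.
Nodes removed: 3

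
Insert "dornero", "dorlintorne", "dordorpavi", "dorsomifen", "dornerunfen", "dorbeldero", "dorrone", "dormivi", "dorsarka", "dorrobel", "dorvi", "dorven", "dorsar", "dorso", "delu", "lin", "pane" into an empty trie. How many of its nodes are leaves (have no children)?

15

A leaf is a node with no children — equivalently, the end of a word that is not a proper prefix of any other stored word.
Those words: "delu", "dorbeldero", "dordorpavi", "dorlintorne", "dormivi", "dornero", "dornerunfen", "dorrobel", "dorrone", "dorsarka", "dorsomifen", "dorven", "dorvi", "lin", "pane"
Leaf count: 15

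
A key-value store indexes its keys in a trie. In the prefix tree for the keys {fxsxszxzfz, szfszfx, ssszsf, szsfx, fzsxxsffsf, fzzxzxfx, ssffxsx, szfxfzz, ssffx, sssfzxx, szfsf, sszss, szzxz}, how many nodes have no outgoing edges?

12

Leaves are exactly the stored words that no other stored word extends.
Those words: "fxsxszxzfz", "fzsxxsffsf", "fzzxzxfx", "ssffxsx", "sssfzxx", "ssszsf", "sszss", "szfsf", "szfszfx", "szfxfzz", "szsfx", "szzxz"
Leaf count: 12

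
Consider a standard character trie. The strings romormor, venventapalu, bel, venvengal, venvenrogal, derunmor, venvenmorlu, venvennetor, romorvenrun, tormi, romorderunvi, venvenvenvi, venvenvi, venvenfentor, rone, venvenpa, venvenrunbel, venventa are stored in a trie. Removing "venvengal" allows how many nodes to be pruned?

3

After clearing the end-marker at "venvengal", prune upward until reaching a node still needed by another word.
The suffix "gal" (3 nodes) is used only by "venvengal"; the node for "venven" still has the child "t", so pruning stops there.
Nodes removed: 3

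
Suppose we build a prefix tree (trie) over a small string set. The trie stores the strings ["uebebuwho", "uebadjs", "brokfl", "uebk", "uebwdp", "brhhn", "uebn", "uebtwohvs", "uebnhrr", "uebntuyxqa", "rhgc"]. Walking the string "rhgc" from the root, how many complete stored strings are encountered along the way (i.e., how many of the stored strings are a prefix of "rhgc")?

Check each prefix of "rhgc" against the stored set — each match is an end-marker on the path.
Prefixes of the query that are stored words: "rhgc"
Count: 1

1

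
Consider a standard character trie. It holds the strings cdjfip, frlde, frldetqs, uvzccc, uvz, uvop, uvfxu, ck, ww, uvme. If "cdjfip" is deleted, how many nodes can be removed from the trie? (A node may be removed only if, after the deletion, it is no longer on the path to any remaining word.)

A node on "cdjfip"'s path can go only if nothing else ends at it or branches off below it.
The suffix "djfip" (5 nodes) is used only by "cdjfip"; the node for "c" still has the child "k", so pruning stops there.
Nodes removed: 5

5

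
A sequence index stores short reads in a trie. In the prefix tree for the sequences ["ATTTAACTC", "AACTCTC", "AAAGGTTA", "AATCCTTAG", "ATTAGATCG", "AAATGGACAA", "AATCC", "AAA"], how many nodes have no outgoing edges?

6

A leaf is a node with no children — equivalently, the end of a word that is not a proper prefix of any other stored word.
Those words: "AAAGGTTA", "AAATGGACAA", "AACTCTC", "AATCCTTAG", "ATTAGATCG", "ATTTAACTC"
Leaf count: 6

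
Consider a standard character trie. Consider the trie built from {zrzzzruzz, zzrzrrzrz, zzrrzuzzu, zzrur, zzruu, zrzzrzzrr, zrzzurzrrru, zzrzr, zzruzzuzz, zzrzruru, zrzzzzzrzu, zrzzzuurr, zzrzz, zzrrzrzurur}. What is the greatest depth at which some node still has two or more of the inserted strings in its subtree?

The deepest shared node is where two words last agree before diverging.
"zrzzzruzz" and "zrzzzuurr" agree on "zrzzz" (5 characters) before diverging; nothing deeper is shared.
Longest shared-prefix length: 5

5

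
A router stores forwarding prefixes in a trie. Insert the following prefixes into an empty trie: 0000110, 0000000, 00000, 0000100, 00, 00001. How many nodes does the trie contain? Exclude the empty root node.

For each word, the new-node count is its length minus the longest prefix already in the trie:
  "0000110" → 7 new (0, 0, 0, 0, 1, 1, 0)
  "0000000" → prefix "0000" already present; 3 new (0, 0, 0)
  "00000" → prefix "00000" already present; 0 new (none)
  "0000100" → prefix "00001" already present; 2 new (0, 0)
  "00" → prefix "00" already present; 0 new (none)
  "00001" → prefix "00001" already present; 0 new (none)
Total nodes = 7 + 3 + 0 + 2 + 0 + 0 = 12

12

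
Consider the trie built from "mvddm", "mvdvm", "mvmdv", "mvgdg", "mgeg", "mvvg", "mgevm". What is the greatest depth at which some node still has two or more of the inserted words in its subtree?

3

Look for the deepest trie node that still has at least two words in its subtree.
"mgeg" and "mgevm" agree on "mge" (3 characters) before diverging; nothing deeper is shared.
Longest shared-prefix length: 3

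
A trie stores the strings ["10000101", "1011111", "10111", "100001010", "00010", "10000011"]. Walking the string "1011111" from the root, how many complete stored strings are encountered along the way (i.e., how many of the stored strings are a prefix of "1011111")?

Check each prefix of "1011111" against the stored set — each match is an end-marker on the path.
Prefixes of the query that are stored words: "10111", "1011111"
Count: 2

2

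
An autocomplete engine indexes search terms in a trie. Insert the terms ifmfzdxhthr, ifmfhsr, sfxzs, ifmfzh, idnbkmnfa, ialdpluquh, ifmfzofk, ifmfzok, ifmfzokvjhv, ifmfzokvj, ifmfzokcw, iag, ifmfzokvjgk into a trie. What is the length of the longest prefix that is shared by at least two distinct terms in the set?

The deepest shared node is where two words last agree before diverging.
e.g. "ifmfzokvj" and "ifmfzokvjgk" share the prefix "ifmfzokvj" of length 9; no pair shares a longer one.
Longest shared-prefix length: 9

9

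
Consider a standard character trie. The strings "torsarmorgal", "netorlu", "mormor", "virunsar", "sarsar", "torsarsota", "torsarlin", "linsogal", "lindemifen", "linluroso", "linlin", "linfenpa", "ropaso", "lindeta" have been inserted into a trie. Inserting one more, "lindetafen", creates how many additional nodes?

Walking "lindetafen" from the root, the first 7 characters ("lindeta") follow existing edges; "f" is the first miss.
New nodes needed: |"lindetafen"| − 7 = 10 − 7 = 3.

3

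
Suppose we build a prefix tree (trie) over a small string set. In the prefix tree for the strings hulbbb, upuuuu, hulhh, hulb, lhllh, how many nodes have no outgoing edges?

4

Leaves are exactly the stored words that no other stored word extends.
Those words: "hulbbb", "hulhh", "lhllh", "upuuuu"
Leaf count: 4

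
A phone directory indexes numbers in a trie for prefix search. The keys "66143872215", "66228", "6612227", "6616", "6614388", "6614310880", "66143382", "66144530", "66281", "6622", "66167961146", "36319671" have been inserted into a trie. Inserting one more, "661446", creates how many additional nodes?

1

Walking "661446" from the root, the first 5 characters ("66144") follow existing edges; "6" is the first miss.
Each of the 1 remaining characters creates one node.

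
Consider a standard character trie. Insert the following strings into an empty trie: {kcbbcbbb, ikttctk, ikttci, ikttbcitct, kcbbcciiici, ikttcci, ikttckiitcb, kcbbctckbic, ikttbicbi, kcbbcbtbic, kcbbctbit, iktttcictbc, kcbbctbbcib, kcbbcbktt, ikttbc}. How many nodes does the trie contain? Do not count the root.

Count nodes per top-level branch (shared prefixes stored once):
  'i'-branch (ikttbc, ikttbcitct, ikttbicbi, ikttcci, ikttci, ikttckiitcb, ikttctk, iktttcictbc): 33 nodes
  'k'-branch (kcbbcbbb, kcbbcbktt, kcbbcbtbic, kcbbcciiici, kcbbctbbcib, kcbbctbit, kcbbctckbic): 34 nodes
Sum: 67

67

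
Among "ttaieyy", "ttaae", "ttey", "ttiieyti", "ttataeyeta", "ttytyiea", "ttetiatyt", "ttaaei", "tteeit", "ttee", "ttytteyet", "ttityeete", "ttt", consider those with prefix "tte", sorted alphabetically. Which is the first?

DFS of the "tte" subtree visits, in order: "ttee", "tteeit", "ttetiatyt", "ttey"
Position 1: ttee

ttee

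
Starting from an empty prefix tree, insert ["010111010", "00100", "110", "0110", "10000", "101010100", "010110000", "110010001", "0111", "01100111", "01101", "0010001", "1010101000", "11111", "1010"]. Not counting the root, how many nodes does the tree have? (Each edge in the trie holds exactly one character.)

51

Count nodes per top-level branch (shared prefixes stored once):
  '0'-branch (00100, 0010001, 010110000, 010111010, 0110, 01100111, 01101, 0111): 27 nodes
  '1'-branch (10000, 1010, 101010100, 1010101000, 110, 110010001, 11111): 24 nodes
Sum: 51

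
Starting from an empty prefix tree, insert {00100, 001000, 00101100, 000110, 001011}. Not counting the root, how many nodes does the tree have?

14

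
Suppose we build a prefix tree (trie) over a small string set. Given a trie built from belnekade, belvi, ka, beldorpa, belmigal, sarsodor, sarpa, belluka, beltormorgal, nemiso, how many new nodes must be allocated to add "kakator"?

5

"ka" is already a path in the trie; the remaining "kator" must be added.
New nodes needed: |"kakator"| − 2 = 7 − 2 = 5.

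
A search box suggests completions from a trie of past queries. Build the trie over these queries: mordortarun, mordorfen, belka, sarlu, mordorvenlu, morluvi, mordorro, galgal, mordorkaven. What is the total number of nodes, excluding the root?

Count nodes per top-level branch (shared prefixes stored once):
  'b'-branch (belka): 5 nodes
  'g'-branch (galgal): 6 nodes
  'm'-branch (mordorfen, mordorkaven, mordorro, mordortarun, mordorvenlu, morluvi): 30 nodes
  's'-branch (sarlu): 5 nodes
Sum: 46

46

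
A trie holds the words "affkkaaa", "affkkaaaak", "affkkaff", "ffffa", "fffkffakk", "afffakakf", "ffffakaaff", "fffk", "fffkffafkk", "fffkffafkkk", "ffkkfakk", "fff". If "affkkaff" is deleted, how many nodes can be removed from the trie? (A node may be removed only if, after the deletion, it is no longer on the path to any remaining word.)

Walk "affkkaff" from the leaf back toward the root, removing each node that no remaining word uses.
The suffix "ff" (2 nodes) is used only by "affkkaff"; the node for "affkka" still has the child "a", so pruning stops there.
Nodes removed: 2

2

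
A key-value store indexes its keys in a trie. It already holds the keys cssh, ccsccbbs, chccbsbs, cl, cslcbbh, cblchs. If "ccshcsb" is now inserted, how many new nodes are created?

4

"ccs" is already a path in the trie; the remaining "hcsb" must be added.
New nodes needed: |"ccshcsb"| − 3 = 7 − 3 = 4.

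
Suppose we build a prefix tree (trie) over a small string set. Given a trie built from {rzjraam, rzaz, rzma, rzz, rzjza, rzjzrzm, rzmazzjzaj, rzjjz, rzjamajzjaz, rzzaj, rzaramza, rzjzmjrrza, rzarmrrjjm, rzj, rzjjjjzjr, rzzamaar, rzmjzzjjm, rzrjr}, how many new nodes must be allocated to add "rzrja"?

1

The longest prefix of "rzrja" already in the trie is "rzrj" (length 4).
Each of the 1 remaining characters creates one node.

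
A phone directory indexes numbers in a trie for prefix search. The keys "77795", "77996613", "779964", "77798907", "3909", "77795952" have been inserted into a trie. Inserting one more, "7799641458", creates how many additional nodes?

Walking "7799641458" from the root, the first 6 characters ("779964") follow existing edges; "1" is the first miss.
New nodes needed: |"7799641458"| − 6 = 10 − 6 = 4.

4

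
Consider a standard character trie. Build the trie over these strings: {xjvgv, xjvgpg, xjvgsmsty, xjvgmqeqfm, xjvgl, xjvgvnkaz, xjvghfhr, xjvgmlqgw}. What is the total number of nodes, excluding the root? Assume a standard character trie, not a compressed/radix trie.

Trie structure (* marks end of a word):
(root)
└─ x
   └─ j
      └─ v
         └─ g
            ├─ h
            │  └─ f
            │     └─ h
            │        └─ r *
            ├─ l *
            ├─ m
            │  ├─ l
            │  │  └─ q
            │  │     └─ g
            │  │        └─ w *
            │  └─ q
            │     └─ e
            │        └─ q
            │           └─ f
            │              └─ m *
            ├─ p
            │  └─ g *
            ├─ s
            │  └─ m
            │     └─ s
            │        └─ t
            │           └─ y *
            └─ v *
               └─ n
                  └─ k
                     └─ a
                        └─ z *
Counting every labelled node above: 31.

31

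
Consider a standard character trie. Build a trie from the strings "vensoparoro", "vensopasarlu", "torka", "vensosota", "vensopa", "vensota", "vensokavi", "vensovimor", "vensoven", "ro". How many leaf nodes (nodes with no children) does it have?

9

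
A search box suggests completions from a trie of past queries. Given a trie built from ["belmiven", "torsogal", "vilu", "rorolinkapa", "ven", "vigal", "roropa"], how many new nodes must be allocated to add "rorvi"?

2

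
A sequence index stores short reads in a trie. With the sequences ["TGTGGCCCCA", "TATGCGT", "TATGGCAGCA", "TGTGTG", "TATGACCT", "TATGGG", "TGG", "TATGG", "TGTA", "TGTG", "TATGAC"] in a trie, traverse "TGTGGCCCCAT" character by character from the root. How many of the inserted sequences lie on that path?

2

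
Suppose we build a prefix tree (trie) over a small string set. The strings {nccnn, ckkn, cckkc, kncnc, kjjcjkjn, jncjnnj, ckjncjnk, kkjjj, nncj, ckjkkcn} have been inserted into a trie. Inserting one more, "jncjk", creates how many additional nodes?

"jncj" is already a path in the trie; the remaining "k" must be added.
Each of the 1 remaining characters creates one node.

1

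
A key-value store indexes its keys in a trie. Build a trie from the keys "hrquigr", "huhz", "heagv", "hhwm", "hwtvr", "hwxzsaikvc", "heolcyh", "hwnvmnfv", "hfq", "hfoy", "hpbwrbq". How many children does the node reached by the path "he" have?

The children of the "he" node are the distinct next characters among strings starting with "he".
Characters that immediately follow "he" among the stored strings: {a, o}.
That node has 2 child edges.

2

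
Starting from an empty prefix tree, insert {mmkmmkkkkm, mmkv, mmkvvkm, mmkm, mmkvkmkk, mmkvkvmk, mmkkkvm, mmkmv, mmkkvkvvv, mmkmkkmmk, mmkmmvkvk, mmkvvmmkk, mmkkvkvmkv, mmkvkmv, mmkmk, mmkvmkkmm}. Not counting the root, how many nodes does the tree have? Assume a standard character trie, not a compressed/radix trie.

53

Trace insertions, counting only characters that open a new branch:
  "mmkmmkkkkm" → 10 new (m, m, k, m, m, k, k, k, k, m)
  "mmkv" → prefix "mmk" already present; 1 new (v)
  "mmkvvkm" → prefix "mmkv" already present; 3 new (v, k, m)
  "mmkm" → prefix "mmkm" already present; 0 new (none)
  "mmkvkmkk" → prefix "mmkv" already present; 4 new (k, m, k, k)
  "mmkvkvmk" → prefix "mmkvk" already present; 3 new (v, m, k)
  "mmkkkvm" → prefix "mmk" already present; 4 new (k, k, v, m)
  "mmkmv" → prefix "mmkm" already present; 1 new (v)
  "mmkkvkvvv" → prefix "mmkk" already present; 5 new (v, k, v, v, v)
  "mmkmkkmmk" → prefix "mmkm" already present; 5 new (k, k, m, m, k)
  "mmkmmvkvk" → prefix "mmkmm" already present; 4 new (v, k, v, k)
  "mmkvvmmkk" → prefix "mmkvv" already present; 4 new (m, m, k, k)
  "mmkkvkvmkv" → prefix "mmkkvkv" already present; 3 new (m, k, v)
  "mmkvkmv" → prefix "mmkvkm" already present; 1 new (v)
  "mmkmk" → prefix "mmkmk" already present; 0 new (none)
  "mmkvmkkmm" → prefix "mmkv" already present; 5 new (m, k, k, m, m)
Total nodes = 10 + 1 + 3 + 0 + 4 + 3 + 4 + 1 + 5 + 5 + 4 + 4 + 3 + 1 + 0 + 5 = 53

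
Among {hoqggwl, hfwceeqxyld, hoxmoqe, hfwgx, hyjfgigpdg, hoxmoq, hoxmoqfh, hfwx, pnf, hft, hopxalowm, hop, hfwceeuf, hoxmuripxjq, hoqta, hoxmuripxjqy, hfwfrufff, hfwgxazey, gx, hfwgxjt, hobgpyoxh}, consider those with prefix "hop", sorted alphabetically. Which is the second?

Filter for "hop…" and sort: "hop", "hopxalowm"
Position 2: hopxalowm

hopxalowm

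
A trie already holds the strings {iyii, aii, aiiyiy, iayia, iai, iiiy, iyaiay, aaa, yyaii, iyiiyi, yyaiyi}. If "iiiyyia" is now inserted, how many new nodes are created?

The longest prefix of "iiiyyia" already in the trie is "iiiy" (length 4).
So 7 − 4 = 3 new nodes.

3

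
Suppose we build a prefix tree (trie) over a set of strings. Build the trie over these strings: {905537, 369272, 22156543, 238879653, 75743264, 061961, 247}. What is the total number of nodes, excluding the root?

44

Insert word by word; a character creates a node only if that edge doesn't already exist:
  "905537" → 6 new (9, 0, 5, 5, 3, 7)
  "369272" → 6 new (3, 6, 9, 2, 7, 2)
  "22156543" → 8 new (2, 2, 1, 5, 6, 5, 4, 3)
  "238879653" → prefix "2" already present; 8 new (3, 8, 8, 7, 9, 6, 5, 3)
  "75743264" → 8 new (7, 5, 7, 4, 3, 2, 6, 4)
  "061961" → 6 new (0, 6, 1, 9, 6, 1)
  "247" → prefix "2" already present; 2 new (4, 7)
Total nodes = 6 + 6 + 8 + 8 + 8 + 6 + 2 = 44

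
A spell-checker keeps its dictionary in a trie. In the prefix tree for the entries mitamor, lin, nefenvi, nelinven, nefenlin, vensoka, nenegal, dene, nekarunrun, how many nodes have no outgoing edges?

A leaf is a node with no children — equivalently, the end of a word that is not a proper prefix of any other stored word.
Those words: "dene", "lin", "mitamor", "nefenlin", "nefenvi", "nekarunrun", "nelinven", "nenegal", "vensoka"
Leaf count: 9

9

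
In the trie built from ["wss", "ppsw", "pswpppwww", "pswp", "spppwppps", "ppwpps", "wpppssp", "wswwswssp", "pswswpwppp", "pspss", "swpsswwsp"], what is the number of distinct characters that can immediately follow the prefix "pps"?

1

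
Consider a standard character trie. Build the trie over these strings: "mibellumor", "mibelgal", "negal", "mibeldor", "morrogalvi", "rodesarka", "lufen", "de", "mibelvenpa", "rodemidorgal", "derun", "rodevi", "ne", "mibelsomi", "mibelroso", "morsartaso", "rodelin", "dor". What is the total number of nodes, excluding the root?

Trace insertions, counting only characters that open a new branch:
  "mibellumor" → 10 new (m, i, b, e, l, l, u, m, o, r)
  "mibelgal" → prefix "mibel" already present; 3 new (g, a, l)
  "negal" → 5 new (n, e, g, a, l)
  "mibeldor" → prefix "mibel" already present; 3 new (d, o, r)
  "morrogalvi" → prefix "m" already present; 9 new (o, r, r, o, g, a, l, v, i)
  "rodesarka" → 9 new (r, o, d, e, s, a, r, k, a)
  "lufen" → 5 new (l, u, f, e, n)
  "de" → 2 new (d, e)
  "mibelvenpa" → prefix "mibel" already present; 5 new (v, e, n, p, a)
  "rodemidorgal" → prefix "rode" already present; 8 new (m, i, d, o, r, g, a, l)
  "derun" → prefix "de" already present; 3 new (r, u, n)
  "rodevi" → prefix "rode" already present; 2 new (v, i)
  "ne" → prefix "ne" already present; 0 new (none)
  "mibelsomi" → prefix "mibel" already present; 4 new (s, o, m, i)
  "mibelroso" → prefix "mibel" already present; 4 new (r, o, s, o)
  "morsartaso" → prefix "mor" already present; 7 new (s, a, r, t, a, s, o)
  "rodelin" → prefix "rode" already present; 3 new (l, i, n)
  "dor" → prefix "d" already present; 2 new (o, r)
Total nodes = 10 + 3 + 5 + 3 + 9 + 9 + 5 + 2 + 5 + 8 + 3 + 2 + 0 + 4 + 4 + 7 + 3 + 2 = 84

84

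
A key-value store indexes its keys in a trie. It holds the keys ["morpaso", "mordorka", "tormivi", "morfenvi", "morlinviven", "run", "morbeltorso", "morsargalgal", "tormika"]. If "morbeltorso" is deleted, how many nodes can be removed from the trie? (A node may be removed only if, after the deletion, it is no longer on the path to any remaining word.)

After clearing the end-marker at "morbeltorso", prune upward until reaching a node still needed by another word.
The suffix "beltorso" (8 nodes) is used only by "morbeltorso"; the node for "mor" still has the child "p", so pruning stops there.
Nodes removed: 8

8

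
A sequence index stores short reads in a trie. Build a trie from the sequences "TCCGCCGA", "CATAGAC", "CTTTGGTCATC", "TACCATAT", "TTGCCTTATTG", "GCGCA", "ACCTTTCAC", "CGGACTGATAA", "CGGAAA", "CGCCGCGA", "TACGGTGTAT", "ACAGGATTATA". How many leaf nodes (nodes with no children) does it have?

12

Leaves are exactly the stored words that no other stored word extends.
Those words: "ACAGGATTATA", "ACCTTTCAC", "CATAGAC", "CGCCGCGA", "CGGAAA", "CGGACTGATAA", "CTTTGGTCATC", "GCGCA", "TACCATAT", "TACGGTGTAT", "TCCGCCGA", "TTGCCTTATTG"
Leaf count: 12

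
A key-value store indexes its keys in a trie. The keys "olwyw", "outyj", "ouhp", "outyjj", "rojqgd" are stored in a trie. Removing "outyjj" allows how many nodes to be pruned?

1

A node on "outyjj"'s path can go only if nothing else ends at it or branches off below it.
The suffix "j" (1 node) is used only by "outyjj"; "outyj" is itself a stored word, so pruning stops there.
Nodes removed: 1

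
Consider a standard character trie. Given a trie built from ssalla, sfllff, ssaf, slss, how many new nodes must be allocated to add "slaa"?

2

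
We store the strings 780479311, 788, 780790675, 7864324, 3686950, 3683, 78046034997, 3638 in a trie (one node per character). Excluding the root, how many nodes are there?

38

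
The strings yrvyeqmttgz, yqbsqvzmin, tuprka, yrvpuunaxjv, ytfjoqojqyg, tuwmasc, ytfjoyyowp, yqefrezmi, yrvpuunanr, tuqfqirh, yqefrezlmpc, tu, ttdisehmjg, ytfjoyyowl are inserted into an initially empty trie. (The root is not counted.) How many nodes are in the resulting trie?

83

Count nodes per top-level branch (shared prefixes stored once):
  't'-branch (ttdisehmjg, tu, tuprka, tuqfqirh, tuwmasc): 26 nodes
  'y'-branch (yqbsqvzmin, yqefrezlmpc, yqefrezmi, yrvpuunanr, yrvpuunaxjv, yrvyeqmttgz, ytfjoqojqyg, ytfjoyyowl, ytfjoyyowp): 57 nodes
Sum: 83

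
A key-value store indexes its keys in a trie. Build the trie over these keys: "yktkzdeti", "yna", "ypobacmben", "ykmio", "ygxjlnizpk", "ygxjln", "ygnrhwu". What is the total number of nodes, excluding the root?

For each word, the new-node count is its length minus the longest prefix already in the trie:
  "yktkzdeti" → 9 new (y, k, t, k, z, d, e, t, i)
  "yna" → prefix "y" already present; 2 new (n, a)
  "ypobacmben" → prefix "y" already present; 9 new (p, o, b, a, c, m, b, e, n)
  "ykmio" → prefix "yk" already present; 3 new (m, i, o)
  "ygxjlnizpk" → prefix "y" already present; 9 new (g, x, j, l, n, i, z, p, k)
  "ygxjln" → prefix "ygxjln" already present; 0 new (none)
  "ygnrhwu" → prefix "yg" already present; 5 new (n, r, h, w, u)
Total nodes = 9 + 2 + 9 + 3 + 9 + 0 + 5 = 37

37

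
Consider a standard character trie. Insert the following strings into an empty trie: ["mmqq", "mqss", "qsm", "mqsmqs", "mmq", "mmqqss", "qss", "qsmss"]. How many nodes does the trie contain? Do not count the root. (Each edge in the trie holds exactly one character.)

Count nodes per top-level branch (shared prefixes stored once):
  'm'-branch (mmq, mmqq, mmqqss, mqsmqs, mqss): 12 nodes
  'q'-branch (qsm, qsmss, qss): 6 nodes
Sum: 18

18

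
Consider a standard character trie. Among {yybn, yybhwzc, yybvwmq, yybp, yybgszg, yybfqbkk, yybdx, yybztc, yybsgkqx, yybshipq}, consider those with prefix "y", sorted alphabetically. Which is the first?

Filter for "y…" and sort: "yybdx", "yybfqbkk", "yybgszg", "yybhwzc", "yybn", "yybp", "yybsgkqx", "yybshipq", "yybvwmq", "yybztc"
Position 1: yybdx

yybdx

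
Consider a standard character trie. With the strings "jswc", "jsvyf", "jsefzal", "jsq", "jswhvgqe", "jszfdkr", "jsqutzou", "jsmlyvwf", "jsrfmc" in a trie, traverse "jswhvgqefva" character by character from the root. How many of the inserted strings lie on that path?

1

Check each prefix of "jswhvgqefva" against the stored set — each match is an end-marker on the path.
Prefixes of the query that are stored words: "jswhvgqe"
Count: 1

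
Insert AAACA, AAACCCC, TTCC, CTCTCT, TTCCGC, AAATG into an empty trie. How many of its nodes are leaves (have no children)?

5

Leaves are exactly the stored words that no other stored word extends.
Those words: "AAACA", "AAACCCC", "AAATG", "CTCTCT", "TTCCGC"
Leaf count: 5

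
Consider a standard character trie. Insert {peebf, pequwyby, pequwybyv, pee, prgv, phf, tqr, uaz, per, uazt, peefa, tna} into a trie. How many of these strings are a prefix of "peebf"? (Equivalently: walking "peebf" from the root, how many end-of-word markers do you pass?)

2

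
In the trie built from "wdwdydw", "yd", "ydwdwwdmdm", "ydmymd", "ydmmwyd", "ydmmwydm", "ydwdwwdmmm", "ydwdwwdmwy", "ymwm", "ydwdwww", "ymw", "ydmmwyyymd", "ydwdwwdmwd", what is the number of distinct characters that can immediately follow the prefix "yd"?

2

Walk "yd" from the root, arriving at one node.
Distinct next characters after "yd": m, w.
That node has 2 child edges.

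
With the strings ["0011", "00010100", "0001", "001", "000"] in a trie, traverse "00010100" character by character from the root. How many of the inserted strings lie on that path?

3

Walk "00010100" from the root; an end-of-word marker is hit whenever a stored word is a prefix of "00010100".
Prefixes of the query that are stored words: "000", "0001", "00010100"
Count: 3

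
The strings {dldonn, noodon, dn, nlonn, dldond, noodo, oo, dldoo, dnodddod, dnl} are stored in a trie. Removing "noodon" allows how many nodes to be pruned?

After clearing the end-marker at "noodon", prune upward until reaching a node still needed by another word.
The suffix "n" (1 node) is used only by "noodon"; "noodo" is itself a stored word, so pruning stops there.
Nodes removed: 1

1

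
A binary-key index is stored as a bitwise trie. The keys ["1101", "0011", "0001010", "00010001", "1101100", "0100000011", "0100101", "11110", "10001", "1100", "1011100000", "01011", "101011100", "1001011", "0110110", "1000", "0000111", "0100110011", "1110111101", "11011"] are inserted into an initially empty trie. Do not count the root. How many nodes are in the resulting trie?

For each word, the new-node count is its length minus the longest prefix already in the trie:
  "1101" → 4 new (1, 1, 0, 1)
  "0011" → 4 new (0, 0, 1, 1)
  "0001010" → prefix "00" already present; 5 new (0, 1, 0, 1, 0)
  "00010001" → prefix "00010" already present; 3 new (0, 0, 1)
  "1101100" → prefix "1101" already present; 3 new (1, 0, 0)
  "0100000011" → prefix "0" already present; 9 new (1, 0, 0, 0, 0, 0, 0, 1, 1)
  "0100101" → prefix "0100" already present; 3 new (1, 0, 1)
  "11110" → prefix "11" already present; 3 new (1, 1, 0)
  "10001" → prefix "1" already present; 4 new (0, 0, 0, 1)
  "1100" → prefix "110" already present; 1 new (0)
  "1011100000" → prefix "10" already present; 8 new (1, 1, 1, 0, 0, 0, 0, 0)
  "01011" → prefix "010" already present; 2 new (1, 1)
  "101011100" → prefix "101" already present; 6 new (0, 1, 1, 1, 0, 0)
  "1001011" → prefix "100" already present; 4 new (1, 0, 1, 1)
  "0110110" → prefix "01" already present; 5 new (1, 0, 1, 1, 0)
  "1000" → prefix "1000" already present; 0 new (none)
  "0000111" → prefix "000" already present; 4 new (0, 1, 1, 1)
  "0100110011" → prefix "01001" already present; 5 new (1, 0, 0, 1, 1)
  "1110111101" → prefix "111" already present; 7 new (0, 1, 1, 1, 1, 0, 1)
  "11011" → prefix "11011" already present; 0 new (none)
Total nodes = 4 + 4 + 5 + 3 + 3 + 9 + 3 + 3 + 4 + 1 + 8 + 2 + 6 + 4 + 5 + 0 + 4 + 5 + 7 + 0 = 80

80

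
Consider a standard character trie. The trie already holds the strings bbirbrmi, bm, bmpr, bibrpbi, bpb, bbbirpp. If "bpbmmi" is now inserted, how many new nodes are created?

Walking "bpbmmi" from the root, the first 3 characters ("bpb") follow existing edges; "m" is the first miss.
New nodes needed: |"bpbmmi"| − 3 = 6 − 3 = 3.

3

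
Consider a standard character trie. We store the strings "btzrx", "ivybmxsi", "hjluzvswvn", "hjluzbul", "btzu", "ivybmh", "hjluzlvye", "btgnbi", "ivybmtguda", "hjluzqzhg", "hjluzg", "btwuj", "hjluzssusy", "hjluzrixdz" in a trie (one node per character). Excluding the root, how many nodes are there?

Trace insertions, counting only characters that open a new branch:
  "btzrx" → 5 new (b, t, z, r, x)
  "ivybmxsi" → 8 new (i, v, y, b, m, x, s, i)
  "hjluzvswvn" → 10 new (h, j, l, u, z, v, s, w, v, n)
  "hjluzbul" → prefix "hjluz" already present; 3 new (b, u, l)
  "btzu" → prefix "btz" already present; 1 new (u)
  "ivybmh" → prefix "ivybm" already present; 1 new (h)
  "hjluzlvye" → prefix "hjluz" already present; 4 new (l, v, y, e)
  "btgnbi" → prefix "bt" already present; 4 new (g, n, b, i)
  "ivybmtguda" → prefix "ivybm" already present; 5 new (t, g, u, d, a)
  "hjluzqzhg" → prefix "hjluz" already present; 4 new (q, z, h, g)
  "hjluzg" → prefix "hjluz" already present; 1 new (g)
  "btwuj" → prefix "bt" already present; 3 new (w, u, j)
  "hjluzssusy" → prefix "hjluz" already present; 5 new (s, s, u, s, y)
  "hjluzrixdz" → prefix "hjluz" already present; 5 new (r, i, x, d, z)
Total nodes = 5 + 8 + 10 + 3 + 1 + 1 + 4 + 4 + 5 + 4 + 1 + 3 + 5 + 5 = 59

59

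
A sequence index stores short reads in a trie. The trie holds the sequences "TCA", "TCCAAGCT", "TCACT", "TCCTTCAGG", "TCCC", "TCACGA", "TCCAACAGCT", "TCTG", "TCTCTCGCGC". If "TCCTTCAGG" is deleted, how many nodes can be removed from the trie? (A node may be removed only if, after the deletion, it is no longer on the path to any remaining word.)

A node on "TCCTTCAGG"'s path can go only if nothing else ends at it or branches off below it.
The suffix "TTCAGG" (6 nodes) is used only by "TCCTTCAGG"; the node for "TCC" still has the child "A", so pruning stops there.
Nodes removed: 6

6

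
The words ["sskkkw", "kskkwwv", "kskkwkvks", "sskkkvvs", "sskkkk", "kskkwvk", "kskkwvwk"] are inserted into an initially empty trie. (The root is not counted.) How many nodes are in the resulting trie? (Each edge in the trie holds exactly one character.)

Count nodes per top-level branch (shared prefixes stored once):
  'k'-branch (kskkwkvks, kskkwvk, kskkwvwk, kskkwwv): 15 nodes
  's'-branch (sskkkk, sskkkvvs, sskkkw): 10 nodes
Sum: 25

25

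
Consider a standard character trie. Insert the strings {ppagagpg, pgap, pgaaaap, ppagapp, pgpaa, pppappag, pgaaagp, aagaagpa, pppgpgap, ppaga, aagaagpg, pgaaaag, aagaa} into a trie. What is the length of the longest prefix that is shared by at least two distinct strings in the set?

Equivalently: take the maximum, over all pairs, of their longest common prefix length.
e.g. "aagaagpa" and "aagaagpg" share the prefix "aagaagp" of length 7; no pair shares a longer one.
Longest shared-prefix length: 7

7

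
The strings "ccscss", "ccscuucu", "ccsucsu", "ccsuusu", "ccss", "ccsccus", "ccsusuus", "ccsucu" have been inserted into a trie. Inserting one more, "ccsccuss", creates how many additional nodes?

Walking "ccsccuss" from the root, the first 7 characters ("ccsccus") follow existing edges; "s" is the first miss.
New nodes needed: |"ccsccuss"| − 7 = 8 − 7 = 1.

1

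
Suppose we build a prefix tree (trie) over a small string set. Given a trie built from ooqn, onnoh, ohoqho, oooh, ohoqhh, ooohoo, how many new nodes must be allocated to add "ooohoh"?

1

Walking "ooohoh" from the root, the first 5 characters ("oooho") follow existing edges; "h" is the first miss.
So 6 − 5 = 1 new nodes.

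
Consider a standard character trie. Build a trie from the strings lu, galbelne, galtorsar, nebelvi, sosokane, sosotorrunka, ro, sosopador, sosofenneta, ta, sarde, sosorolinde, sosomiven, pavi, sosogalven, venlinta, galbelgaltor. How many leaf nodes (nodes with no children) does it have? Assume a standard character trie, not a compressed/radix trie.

A leaf is a node with no children — equivalently, the end of a word that is not a proper prefix of any other stored word.
Those words: "galbelgaltor", "galbelne", "galtorsar", "lu", "nebelvi", "pavi", "ro", "sarde", "sosofenneta", "sosogalven", "sosokane", "sosomiven", "sosopador", "sosorolinde", "sosotorrunka", "ta", "venlinta"
Leaf count: 17

17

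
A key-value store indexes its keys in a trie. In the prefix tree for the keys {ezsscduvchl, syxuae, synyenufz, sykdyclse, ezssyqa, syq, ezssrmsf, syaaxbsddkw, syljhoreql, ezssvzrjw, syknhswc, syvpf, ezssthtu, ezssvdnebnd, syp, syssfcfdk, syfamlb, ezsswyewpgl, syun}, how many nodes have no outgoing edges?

19

A leaf is a node with no children — equivalently, the end of a word that is not a proper prefix of any other stored word.
Those words: "ezsscduvchl", "ezssrmsf", "ezssthtu", "ezssvdnebnd", "ezssvzrjw", "ezsswyewpgl", "ezssyqa", "syaaxbsddkw", "syfamlb", "sykdyclse", "syknhswc", "syljhoreql", "synyenufz", "syp", "syq", "syssfcfdk", "syun", "syvpf", "syxuae"
Leaf count: 19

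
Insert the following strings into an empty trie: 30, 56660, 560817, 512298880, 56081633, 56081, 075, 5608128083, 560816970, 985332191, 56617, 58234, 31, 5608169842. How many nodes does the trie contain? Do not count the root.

52

Trace insertions, counting only characters that open a new branch:
  "30" → 2 new (3, 0)
  "56660" → 5 new (5, 6, 6, 6, 0)
  "560817" → prefix "56" already present; 4 new (0, 8, 1, 7)
  "512298880" → prefix "5" already present; 8 new (1, 2, 2, 9, 8, 8, 8, 0)
  "56081633" → prefix "56081" already present; 3 new (6, 3, 3)
  "56081" → prefix "56081" already present; 0 new (none)
  "075" → 3 new (0, 7, 5)
  "5608128083" → prefix "56081" already present; 5 new (2, 8, 0, 8, 3)
  "560816970" → prefix "560816" already present; 3 new (9, 7, 0)
  "985332191" → 9 new (9, 8, 5, 3, 3, 2, 1, 9, 1)
  "56617" → prefix "566" already present; 2 new (1, 7)
  "58234" → prefix "5" already present; 4 new (8, 2, 3, 4)
  "31" → prefix "3" already present; 1 new (1)
  "5608169842" → prefix "5608169" already present; 3 new (8, 4, 2)
Total nodes = 2 + 5 + 4 + 8 + 3 + 0 + 3 + 5 + 3 + 9 + 2 + 4 + 1 + 3 = 52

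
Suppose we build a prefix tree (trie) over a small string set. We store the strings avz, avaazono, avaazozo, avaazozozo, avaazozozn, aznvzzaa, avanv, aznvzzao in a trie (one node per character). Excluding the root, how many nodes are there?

24

Count nodes per top-level branch (shared prefixes stored once):
  'a'-branch (avaazono, avaazozo, avaazozozn, avaazozozo, avanv, avz, aznvzzaa, aznvzzao): 24 nodes
Sum: 24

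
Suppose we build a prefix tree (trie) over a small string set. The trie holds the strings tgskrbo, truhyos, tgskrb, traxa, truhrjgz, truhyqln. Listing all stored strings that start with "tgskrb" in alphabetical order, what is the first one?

tgskrb

DFS of the "tgskrb" subtree visits, in order: "tgskrb", "tgskrbo"
The 1st is tgskrb.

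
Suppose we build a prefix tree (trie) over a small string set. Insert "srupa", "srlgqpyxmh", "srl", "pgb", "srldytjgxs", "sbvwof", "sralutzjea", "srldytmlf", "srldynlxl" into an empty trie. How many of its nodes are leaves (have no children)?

8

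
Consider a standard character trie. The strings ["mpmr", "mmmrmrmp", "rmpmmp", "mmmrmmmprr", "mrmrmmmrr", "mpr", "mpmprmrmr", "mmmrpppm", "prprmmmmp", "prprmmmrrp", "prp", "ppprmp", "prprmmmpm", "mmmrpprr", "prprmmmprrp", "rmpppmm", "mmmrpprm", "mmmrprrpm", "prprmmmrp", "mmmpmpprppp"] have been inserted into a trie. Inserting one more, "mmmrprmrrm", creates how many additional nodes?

4

The longest prefix of "mmmrprmrrm" already in the trie is "mmmrpr" (length 6).
So 10 − 6 = 4 new nodes.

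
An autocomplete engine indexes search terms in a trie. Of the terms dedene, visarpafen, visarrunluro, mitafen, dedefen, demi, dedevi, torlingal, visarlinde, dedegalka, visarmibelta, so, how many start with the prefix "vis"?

4

Traverse to the node for "vis", then collect every word in that subtree.
Matches: "visarlinde", "visarmibelta", "visarpafen", "visarrunluro"
Count: 4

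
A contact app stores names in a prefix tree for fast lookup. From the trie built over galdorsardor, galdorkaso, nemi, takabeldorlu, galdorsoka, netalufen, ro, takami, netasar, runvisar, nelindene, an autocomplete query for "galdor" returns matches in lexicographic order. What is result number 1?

galdorkaso

DFS of the "galdor" subtree visits, in order: "galdorkaso", "galdorsardor", "galdorsoka"
The 1st is galdorkaso.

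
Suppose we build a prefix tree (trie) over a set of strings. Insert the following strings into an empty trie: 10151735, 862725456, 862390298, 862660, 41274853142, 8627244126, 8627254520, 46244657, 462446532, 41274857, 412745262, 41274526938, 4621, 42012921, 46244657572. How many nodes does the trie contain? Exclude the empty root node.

Insert word by word; a character creates a node only if that edge doesn't already exist:
  "10151735" → 8 new (1, 0, 1, 5, 1, 7, 3, 5)
  "862725456" → 9 new (8, 6, 2, 7, 2, 5, 4, 5, 6)
  "862390298" → prefix "862" already present; 6 new (3, 9, 0, 2, 9, 8)
  "862660" → prefix "862" already present; 3 new (6, 6, 0)
  "41274853142" → 11 new (4, 1, 2, 7, 4, 8, 5, 3, 1, 4, 2)
  "8627244126" → prefix "86272" already present; 5 new (4, 4, 1, 2, 6)
  "8627254520" → prefix "86272545" already present; 2 new (2, 0)
  "46244657" → prefix "4" already present; 7 new (6, 2, 4, 4, 6, 5, 7)
  "462446532" → prefix "4624465" already present; 2 new (3, 2)
  "41274857" → prefix "4127485" already present; 1 new (7)
  "412745262" → prefix "41274" already present; 4 new (5, 2, 6, 2)
  "41274526938" → prefix "41274526" already present; 3 new (9, 3, 8)
  "4621" → prefix "462" already present; 1 new (1)
  "42012921" → prefix "4" already present; 7 new (2, 0, 1, 2, 9, 2, 1)
  "46244657572" → prefix "46244657" already present; 3 new (5, 7, 2)
Total nodes = 8 + 9 + 6 + 3 + 11 + 5 + 2 + 7 + 2 + 1 + 4 + 3 + 1 + 7 + 3 = 72

72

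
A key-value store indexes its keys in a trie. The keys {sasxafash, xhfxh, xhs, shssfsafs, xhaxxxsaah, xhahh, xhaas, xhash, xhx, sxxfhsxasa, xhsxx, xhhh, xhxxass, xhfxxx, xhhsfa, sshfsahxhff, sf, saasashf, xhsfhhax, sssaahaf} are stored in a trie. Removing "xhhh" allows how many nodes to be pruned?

1

A node on "xhhh"'s path can go only if nothing else ends at it or branches off below it.
The suffix "h" (1 node) is used only by "xhhh"; the node for "xhh" still has the child "s", so pruning stops there.
Nodes removed: 1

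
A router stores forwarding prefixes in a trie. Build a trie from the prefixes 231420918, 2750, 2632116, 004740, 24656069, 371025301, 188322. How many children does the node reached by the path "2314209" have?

The children of the "2314209" node are the distinct next characters among strings starting with "2314209".
Characters that immediately follow "2314209" among the stored strings: {1}.
That node has 1 child edge.

1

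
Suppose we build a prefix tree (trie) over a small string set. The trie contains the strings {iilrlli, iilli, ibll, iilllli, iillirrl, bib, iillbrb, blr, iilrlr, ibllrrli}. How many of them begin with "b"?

2

Filter for entries beginning with "b":
Matches: "bib", "blr"
Count: 2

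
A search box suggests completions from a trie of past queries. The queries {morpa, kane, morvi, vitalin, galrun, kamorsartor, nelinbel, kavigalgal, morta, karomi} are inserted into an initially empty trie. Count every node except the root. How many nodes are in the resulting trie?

55

Count nodes per top-level branch (shared prefixes stored once):
  'g'-branch (galrun): 6 nodes
  'k'-branch (kamorsartor, kane, karomi, kavigalgal): 25 nodes
  'm'-branch (morpa, morta, morvi): 9 nodes
  'n'-branch (nelinbel): 8 nodes
  'v'-branch (vitalin): 7 nodes
Sum: 55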